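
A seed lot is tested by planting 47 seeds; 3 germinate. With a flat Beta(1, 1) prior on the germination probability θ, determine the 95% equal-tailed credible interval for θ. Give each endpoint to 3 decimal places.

[0.023, 0.172]

Posterior: Beta(1+3, 1+44) = Beta(4, 45).
Equal-tailed 95% interval: the 0.025 and 0.975 quantiles of Beta(4, 45).
Posterior mean ≈ 0.082, SD ≈ 0.039; a Normal approximation gives roughly [0.006, 0.158].
Exact: F⁻¹(0.025) = 0.023; F⁻¹(0.975) = 0.172.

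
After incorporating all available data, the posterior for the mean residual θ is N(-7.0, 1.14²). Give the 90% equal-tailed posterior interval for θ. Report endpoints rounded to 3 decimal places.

The posterior is symmetric, so the 90% equal-tailed interval is θ = -7.0 ± z·1.14 with z = 1.645.
Half-width: 1.645 × 1.14 = 1.875.
-7.0 − 1.875 = -8.875; -7.0 + 1.875 = -5.125.

[-8.875, -5.125]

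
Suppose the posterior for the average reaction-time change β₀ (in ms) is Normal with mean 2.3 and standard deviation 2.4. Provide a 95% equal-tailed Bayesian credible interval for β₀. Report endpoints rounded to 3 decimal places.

[-2.404, 7.004]

The posterior is symmetric, so the 95% equal-tailed interval is β₀ = 2.3 ± z·2.4 with z = 1.960.
Half-width: 1.960 × 2.4 = 4.704.
2.3 − 4.704 = -2.404; 2.3 + 4.704 = 7.004.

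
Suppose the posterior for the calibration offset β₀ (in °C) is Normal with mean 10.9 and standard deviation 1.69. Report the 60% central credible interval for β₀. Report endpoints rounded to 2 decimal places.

The posterior is symmetric, so the 60% equal-tailed interval is β₀ = 10.9 ± z·1.69 with z = 0.842.
Half-width: 0.842 × 1.69 = 1.42.
10.9 − 1.42 = 9.48; 10.9 + 1.42 = 12.32.

[9.48, 12.32]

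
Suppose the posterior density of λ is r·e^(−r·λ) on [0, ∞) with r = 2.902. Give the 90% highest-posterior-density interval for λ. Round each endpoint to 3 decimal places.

[0.000, 0.793]

The exponential density is strictly decreasing on [0, ∞), so the HPD interval is anchored at 0: [0, q] with P(λ ≤ q) = 0.90.
q = −ln(1 − 0.90) / 2.902 = 2.3026 / 2.902 = 0.793.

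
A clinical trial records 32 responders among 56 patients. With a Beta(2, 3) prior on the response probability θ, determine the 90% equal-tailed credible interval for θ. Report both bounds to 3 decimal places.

Posterior: Beta(2+32, 3+24) = Beta(34, 27).
Equal-tailed 90% interval: the 0.05 and 0.95 quantiles of Beta(34, 27).
Posterior mean ≈ 0.557, SD ≈ 0.063; a Normal approximation gives roughly [0.454, 0.661].
Exact: F⁻¹(0.05) = 0.452; F⁻¹(0.95) = 0.660.

[0.452, 0.660]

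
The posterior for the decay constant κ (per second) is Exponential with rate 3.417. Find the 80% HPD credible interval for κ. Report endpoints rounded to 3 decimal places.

The exponential density is strictly decreasing on [0, ∞), so the HPD interval is anchored at 0: [0, q] with P(κ ≤ q) = 0.80.
q = −ln(1 − 0.80) / 3.417 = 1.6094 / 3.417 = 0.471.

[0.000, 0.471]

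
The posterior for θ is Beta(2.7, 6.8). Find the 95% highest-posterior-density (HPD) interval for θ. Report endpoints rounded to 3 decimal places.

[0.041, 0.553]

The posterior is unimodal and skewed, so the HPD interval has equal density at both endpoints and is the shortest 95% interval.
Solving f(0.041) = f(0.553) with F(0.553) − F(0.041) = 0.95 gives [0.041, 0.553].
For comparison, the equal-tailed interval is [0.063, 0.590]; the HPD is narrower and shifted toward the mode.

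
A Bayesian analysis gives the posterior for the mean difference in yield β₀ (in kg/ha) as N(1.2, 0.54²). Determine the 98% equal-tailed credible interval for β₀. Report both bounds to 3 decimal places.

The posterior is symmetric, so the 98% equal-tailed interval is β₀ = 1.2 ± z·0.54 with z = 2.326.
Half-width: 2.326 × 0.54 = 1.256.
1.2 − 1.256 = -0.056; 1.2 + 1.256 = 2.456.

[-0.056, 2.456]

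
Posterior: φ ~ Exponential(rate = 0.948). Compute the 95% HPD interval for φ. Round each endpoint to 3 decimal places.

The exponential density is strictly decreasing on [0, ∞), so the HPD interval is anchored at 0: [0, q] with P(φ ≤ q) = 0.95.
q = −ln(1 − 0.95) / 0.948 = 2.9957 / 0.948 = 3.160.

[0.000, 3.160]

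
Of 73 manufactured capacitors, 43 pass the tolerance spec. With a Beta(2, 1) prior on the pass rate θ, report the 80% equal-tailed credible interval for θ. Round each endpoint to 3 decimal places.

[0.520, 0.664]

Posterior: Beta(2+43, 1+30) = Beta(45, 31).
Equal-tailed 80% interval: the 0.1 and 0.9 quantiles of Beta(45, 31).
Posterior mean ≈ 0.592, SD ≈ 0.056; a Normal approximation gives roughly [0.520, 0.664].
Exact: F⁻¹(0.1) = 0.520; F⁻¹(0.9) = 0.664.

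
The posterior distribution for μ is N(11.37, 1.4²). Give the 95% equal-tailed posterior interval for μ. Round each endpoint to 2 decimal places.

The posterior is symmetric, so the 95% equal-tailed interval is μ = 11.37 ± z·1.4 with z = 1.960.
Half-width: 1.960 × 1.4 = 2.74.
11.37 − 2.74 = 8.63; 11.37 + 2.74 = 14.11.

[8.63, 14.11]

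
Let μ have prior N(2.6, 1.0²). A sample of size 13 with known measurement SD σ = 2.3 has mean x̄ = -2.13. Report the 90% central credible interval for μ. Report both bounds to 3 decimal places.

[-1.647, 0.123]

Posterior precision = 1/1.0² + 13/2.3² = 1.0000 + 2.4575 = 3.4575, so posterior SD = 0.5378.
Posterior mean = (2.6/1.0² + 13·-2.13/2.3²) / 3.4575 = -0.7619.
Interval: -0.7619 ± 1.645 × 0.5378 → [-1.647, 0.123].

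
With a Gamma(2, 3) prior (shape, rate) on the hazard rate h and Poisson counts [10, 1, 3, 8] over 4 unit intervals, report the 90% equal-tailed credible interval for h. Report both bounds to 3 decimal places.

[2.364, 4.655]

Posterior: Gamma(2+22, 3+4) = Gamma(24, 7) (shape, rate).
Equal-tailed 90% interval: Gamma(24, 7) quantiles at 0.05 and 0.95.
Posterior mean ≈ 3.429, SD ≈ 0.700; a Normal approximation gives roughly [2.277, 4.580].
Exact: lower = 2.364; upper = 4.655.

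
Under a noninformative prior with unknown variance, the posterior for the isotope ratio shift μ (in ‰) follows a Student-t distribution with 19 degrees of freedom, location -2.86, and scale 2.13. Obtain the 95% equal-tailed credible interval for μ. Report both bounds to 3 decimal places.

The t_19 distribution is symmetric; the 95% interval is -2.86 ± t·2.13 with t_{0.975,19} = 2.093.
Half-width: 2.093 × 2.13 = 4.458.
-2.86 − 4.458 = -7.318; -2.86 + 4.458 = 1.598.

[-7.318, 1.598]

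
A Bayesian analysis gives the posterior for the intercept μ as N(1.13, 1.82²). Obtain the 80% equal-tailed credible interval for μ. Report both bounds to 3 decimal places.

[-1.202, 3.462]

The posterior is symmetric, so the 80% equal-tailed interval is μ = 1.13 ± z·1.82 with z = 1.282.
Half-width: 1.282 × 1.82 = 2.332.
1.13 − 2.332 = -1.202; 1.13 + 2.332 = 3.462.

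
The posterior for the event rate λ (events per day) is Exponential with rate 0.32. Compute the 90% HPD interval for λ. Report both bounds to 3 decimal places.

[0.000, 7.196]

The exponential density is strictly decreasing on [0, ∞), so the HPD interval is anchored at 0: [0, q] with P(λ ≤ q) = 0.90.
q = −ln(1 − 0.90) / 0.32 = 2.3026 / 0.32 = 7.196.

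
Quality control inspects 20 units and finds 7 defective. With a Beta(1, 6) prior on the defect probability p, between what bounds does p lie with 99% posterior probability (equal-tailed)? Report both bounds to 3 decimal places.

[0.109, 0.538]

Posterior: Beta(1+7, 6+13) = Beta(8, 19).
Equal-tailed 99% interval: the 0.005 and 0.995 quantiles of Beta(8, 19).
Posterior mean ≈ 0.296, SD ≈ 0.086; a Normal approximation gives roughly [0.074, 0.519].
Exact: F⁻¹(0.005) = 0.109; F⁻¹(0.995) = 0.538.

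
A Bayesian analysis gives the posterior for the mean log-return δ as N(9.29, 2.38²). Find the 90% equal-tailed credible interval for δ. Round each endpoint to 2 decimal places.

The posterior is symmetric, so the 90% equal-tailed interval is δ = 9.29 ± z·2.38 with z = 1.645.
Half-width: 1.645 × 2.38 = 3.91.
9.29 − 3.91 = 5.38; 9.29 + 3.91 = 13.20.

[5.38, 13.20]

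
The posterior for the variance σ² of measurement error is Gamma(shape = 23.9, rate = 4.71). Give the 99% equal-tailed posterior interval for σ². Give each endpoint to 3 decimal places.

[2.799, 8.144]

Posterior: Gamma(shape 23.9, rate 4.71).
Equal-tailed 99% interval: Gamma(23.9, 4.71) quantiles at 0.005 and 0.995.
Posterior mean ≈ 5.074, SD ≈ 1.038; a Normal approximation gives roughly [2.401, 7.748].
Exact: lower = 2.799; upper = 8.144.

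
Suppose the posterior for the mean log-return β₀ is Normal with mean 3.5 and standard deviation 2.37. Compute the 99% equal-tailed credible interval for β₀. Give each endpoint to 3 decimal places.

[-2.605, 9.605]

The posterior is symmetric, so the 99% equal-tailed interval is β₀ = 3.5 ± z·2.37 with z = 2.576.
Half-width: 2.576 × 2.37 = 6.105.
3.5 − 6.105 = -2.605; 3.5 + 6.105 = 9.605.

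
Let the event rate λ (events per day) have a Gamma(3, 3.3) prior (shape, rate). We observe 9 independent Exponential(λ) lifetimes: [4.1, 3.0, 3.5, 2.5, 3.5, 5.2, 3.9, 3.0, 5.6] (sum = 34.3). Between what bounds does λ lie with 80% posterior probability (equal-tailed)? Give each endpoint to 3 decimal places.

Posterior: Gamma(3+9, 3.3+34.3) = Gamma(12, 37.6) (shape, rate).
Equal-tailed 80% interval: Gamma(12, 37.6) quantiles at 0.1 and 0.9.
Posterior mean ≈ 0.319, SD ≈ 0.092; a Normal approximation gives roughly [0.201, 0.437].
Exact: lower = 0.208; upper = 0.441.

[0.208, 0.441]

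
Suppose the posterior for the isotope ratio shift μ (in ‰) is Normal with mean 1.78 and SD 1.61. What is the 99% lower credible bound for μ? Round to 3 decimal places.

-1.965

Need L with P(μ ≥ L) = 0.99: L = 1.78 − z_{0.01}·1.61.
z = 2.326; L = 1.78 − 2.326 × 1.61 = -1.965.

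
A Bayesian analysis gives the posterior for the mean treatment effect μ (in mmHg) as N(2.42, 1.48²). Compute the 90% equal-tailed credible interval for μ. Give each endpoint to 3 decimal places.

The posterior is symmetric, so the 90% equal-tailed interval is μ = 2.42 ± z·1.48 with z = 1.645.
Half-width: 1.645 × 1.48 = 2.434.
2.42 − 2.434 = -0.014; 2.42 + 2.434 = 4.854.

[-0.014, 4.854]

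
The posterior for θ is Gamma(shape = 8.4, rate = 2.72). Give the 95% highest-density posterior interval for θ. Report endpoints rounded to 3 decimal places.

[1.188, 5.210]

The posterior is unimodal and skewed, so the HPD interval has equal density at both endpoints and is the shortest 95% interval.
Solving f(1.188) = f(5.210) with F(5.210) − F(1.188) = 0.95 gives [1.188, 5.210].
For comparison, the equal-tailed interval is [1.366, 5.501]; the HPD is narrower and shifted toward the mode.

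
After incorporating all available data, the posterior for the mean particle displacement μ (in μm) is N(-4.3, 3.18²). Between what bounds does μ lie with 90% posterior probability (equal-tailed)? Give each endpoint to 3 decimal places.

The posterior is symmetric, so the 90% equal-tailed interval is μ = -4.3 ± z·3.18 with z = 1.645.
Half-width: 1.645 × 3.18 = 5.231.
-4.3 − 5.231 = -9.531; -4.3 + 5.231 = 0.931.

[-9.531, 0.931]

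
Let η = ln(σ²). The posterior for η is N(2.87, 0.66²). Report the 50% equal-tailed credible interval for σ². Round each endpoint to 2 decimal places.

On the log scale the 50% interval is 2.87 ± 0.674 × 0.66 = [2.4248, 3.3152].
Exponentiate: [e^2.4248, e^3.3152] = [11.30, 27.53].

[11.30, 27.53]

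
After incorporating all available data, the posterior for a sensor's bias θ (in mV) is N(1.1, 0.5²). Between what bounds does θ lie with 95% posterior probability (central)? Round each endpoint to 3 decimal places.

The posterior is symmetric, so the 95% equal-tailed interval is θ = 1.1 ± z·0.5 with z = 1.960.
Half-width: 1.960 × 0.5 = 0.980.
1.1 − 0.980 = 0.120; 1.1 + 0.980 = 2.080.

[0.120, 2.080]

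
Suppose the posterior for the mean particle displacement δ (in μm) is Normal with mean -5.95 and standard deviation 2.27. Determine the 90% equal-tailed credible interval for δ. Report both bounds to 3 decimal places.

[-9.684, -2.216]

The posterior is symmetric, so the 90% equal-tailed interval is δ = -5.95 ± z·2.27 with z = 1.645.
Half-width: 1.645 × 2.27 = 3.734.
-5.95 − 3.734 = -9.684; -5.95 + 3.734 = -2.216.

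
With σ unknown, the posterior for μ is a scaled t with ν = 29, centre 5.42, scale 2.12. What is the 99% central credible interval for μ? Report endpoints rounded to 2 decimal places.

[-0.42, 11.26]

The t_29 distribution is symmetric; the 99% interval is 5.42 ± t·2.12 with t_{0.995,29} = 2.756.
Half-width: 2.756 × 2.12 = 5.84.
5.42 − 5.84 = -0.42; 5.42 + 5.84 = 11.26.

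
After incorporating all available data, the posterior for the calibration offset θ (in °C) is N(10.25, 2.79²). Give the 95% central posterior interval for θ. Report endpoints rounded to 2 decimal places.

[4.78, 15.72]

The posterior is symmetric, so the 95% equal-tailed interval is θ = 10.25 ± z·2.79 with z = 1.960.
Half-width: 1.960 × 2.79 = 5.47.
10.25 − 5.47 = 4.78; 10.25 + 5.47 = 15.72.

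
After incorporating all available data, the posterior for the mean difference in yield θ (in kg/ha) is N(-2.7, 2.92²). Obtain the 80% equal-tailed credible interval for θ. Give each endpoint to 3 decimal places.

[-6.442, 1.042]

The posterior is symmetric, so the 80% equal-tailed interval is θ = -2.7 ± z·2.92 with z = 1.282.
Half-width: 1.282 × 2.92 = 3.742.
-2.7 − 3.742 = -6.442; -2.7 + 3.742 = 1.042.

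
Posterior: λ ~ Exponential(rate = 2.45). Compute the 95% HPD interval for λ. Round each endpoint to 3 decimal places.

[0.000, 1.223]

The exponential density is strictly decreasing on [0, ∞), so the HPD interval is anchored at 0: [0, q] with P(λ ≤ q) = 0.95.
q = −ln(1 − 0.95) / 2.45 = 2.9957 / 2.45 = 1.223.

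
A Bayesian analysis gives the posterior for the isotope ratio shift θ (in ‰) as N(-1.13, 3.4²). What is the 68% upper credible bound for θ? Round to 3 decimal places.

0.460

Need U with P(θ ≤ U) = 0.68: U = -1.13 + z_{0.32}·3.4.
z = 0.468; U = -1.13 + 0.468 × 3.4 = 0.460.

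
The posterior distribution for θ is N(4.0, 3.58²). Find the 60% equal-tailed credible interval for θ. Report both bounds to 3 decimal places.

[0.987, 7.013]

The posterior is symmetric, so the 60% equal-tailed interval is θ = 4.0 ± z·3.58 with z = 0.842.
Half-width: 0.842 × 3.58 = 3.013.
4.0 − 3.013 = 0.987; 4.0 + 3.013 = 7.013.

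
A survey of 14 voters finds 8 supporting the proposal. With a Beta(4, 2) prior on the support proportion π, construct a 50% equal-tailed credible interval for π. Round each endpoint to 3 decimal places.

Posterior: Beta(4+8, 2+6) = Beta(12, 8).
Equal-tailed 50% interval: the 0.25 and 0.75 quantiles of Beta(12, 8).
Posterior mean ≈ 0.600, SD ≈ 0.107; a Normal approximation gives roughly [0.528, 0.672].
Exact: F⁻¹(0.25) = 0.528; F⁻¹(0.75) = 0.676.

[0.528, 0.676]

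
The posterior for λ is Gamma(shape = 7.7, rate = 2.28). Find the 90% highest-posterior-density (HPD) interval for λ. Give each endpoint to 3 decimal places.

The posterior is unimodal and skewed, so the HPD interval has equal density at both endpoints and is the shortest 90% interval.
Solving f(1.430) = f(5.254) with F(5.254) − F(1.430) = 0.90 gives [1.430, 5.254].
For comparison, the equal-tailed interval is [1.654, 5.596]; the HPD is narrower and shifted toward the mode.

[1.430, 5.254]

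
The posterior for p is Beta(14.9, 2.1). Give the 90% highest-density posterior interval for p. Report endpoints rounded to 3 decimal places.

[0.765, 0.991]

The posterior is unimodal and skewed, so the HPD interval has equal density at both endpoints and is the shortest 90% interval.
Solving f(0.765) = f(0.991) with F(0.991) − F(0.765) = 0.90 gives [0.765, 0.991].
For comparison, the equal-tailed interval is [0.728, 0.975]; the HPD is narrower and shifted toward the mode.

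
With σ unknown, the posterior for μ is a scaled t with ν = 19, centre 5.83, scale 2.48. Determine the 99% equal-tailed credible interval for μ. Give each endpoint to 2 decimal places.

The t_19 distribution is symmetric; the 99% interval is 5.83 ± t·2.48 with t_{0.995,19} = 2.861.
Half-width: 2.861 × 2.48 = 7.10.
5.83 − 7.10 = -1.27; 5.83 + 7.10 = 12.93.

[-1.27, 12.93]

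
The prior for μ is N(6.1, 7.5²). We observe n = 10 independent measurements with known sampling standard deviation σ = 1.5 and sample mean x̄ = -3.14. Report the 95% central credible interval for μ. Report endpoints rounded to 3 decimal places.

[-4.031, -2.175]

Posterior precision = 1/7.5² + 10/1.5² = 0.0178 + 4.4444 = 4.4622, so posterior SD = 0.4734.
Posterior mean = (6.1/7.5² + 10·-3.14/1.5²) / 4.4622 = -3.1032.
Interval: -3.1032 ± 1.960 × 0.4734 → [-4.031, -2.175].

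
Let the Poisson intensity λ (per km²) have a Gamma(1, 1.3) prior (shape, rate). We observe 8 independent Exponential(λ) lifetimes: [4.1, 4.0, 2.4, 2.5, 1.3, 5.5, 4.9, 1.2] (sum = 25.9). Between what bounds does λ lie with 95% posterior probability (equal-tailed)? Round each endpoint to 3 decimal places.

[0.151, 0.580]

Posterior: Gamma(1+8, 1.3+25.9) = Gamma(9, 27.2) (shape, rate).
Equal-tailed 95% interval: Gamma(9, 27.2) quantiles at 0.025 and 0.975.
Posterior mean ≈ 0.331, SD ≈ 0.110; a Normal approximation gives roughly [0.115, 0.547].
Exact: lower = 0.151; upper = 0.580.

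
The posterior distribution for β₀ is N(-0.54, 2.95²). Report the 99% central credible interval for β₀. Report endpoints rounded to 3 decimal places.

[-8.139, 7.059]

The posterior is symmetric, so the 99% equal-tailed interval is β₀ = -0.54 ± z·2.95 with z = 2.576.
Half-width: 2.576 × 2.95 = 7.599.
-0.54 − 7.599 = -8.139; -0.54 + 7.599 = 7.059.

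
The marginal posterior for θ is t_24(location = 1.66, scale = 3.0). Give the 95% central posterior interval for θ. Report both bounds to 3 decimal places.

The t_24 distribution is symmetric; the 95% interval is 1.66 ± t·3.0 with t_{0.975,24} = 2.064.
Half-width: 2.064 × 3.0 = 6.192.
1.66 − 6.192 = -4.532; 1.66 + 6.192 = 7.852.

[-4.532, 7.852]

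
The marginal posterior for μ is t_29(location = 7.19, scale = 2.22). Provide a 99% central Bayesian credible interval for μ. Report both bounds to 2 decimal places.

[1.07, 13.31]

The t_29 distribution is symmetric; the 99% interval is 7.19 ± t·2.22 with t_{0.995,29} = 2.756.
Half-width: 2.756 × 2.22 = 6.12.
7.19 − 6.12 = 1.07; 7.19 + 6.12 = 13.31.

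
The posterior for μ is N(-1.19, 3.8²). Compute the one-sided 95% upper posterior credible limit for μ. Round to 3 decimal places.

Need U with P(μ ≤ U) = 0.95: U = -1.19 + z_{0.05}·3.8.
z = 1.645; U = -1.19 + 1.645 × 3.8 = 5.060.

5.060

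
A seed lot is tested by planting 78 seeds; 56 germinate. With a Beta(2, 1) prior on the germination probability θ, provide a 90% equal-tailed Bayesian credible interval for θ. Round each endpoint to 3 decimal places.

[0.631, 0.795]

Posterior: Beta(2+56, 1+22) = Beta(58, 23).
Equal-tailed 90% interval: the 0.05 and 0.95 quantiles of Beta(58, 23).
Posterior mean ≈ 0.716, SD ≈ 0.050; a Normal approximation gives roughly [0.634, 0.798].
Exact: F⁻¹(0.05) = 0.631; F⁻¹(0.95) = 0.795.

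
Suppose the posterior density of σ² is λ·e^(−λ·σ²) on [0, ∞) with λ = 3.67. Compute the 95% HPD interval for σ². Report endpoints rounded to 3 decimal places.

[0.000, 0.816]

The exponential density is strictly decreasing on [0, ∞), so the HPD interval is anchored at 0: [0, q] with P(σ² ≤ q) = 0.95.
q = −ln(1 − 0.95) / 3.67 = 2.9957 / 3.67 = 0.816.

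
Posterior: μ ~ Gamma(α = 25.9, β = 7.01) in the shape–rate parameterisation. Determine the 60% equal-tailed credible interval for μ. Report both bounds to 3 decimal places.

Posterior: Gamma(shape 25.9, rate 7.01).
Equal-tailed 60% interval: Gamma(25.9, 7.01) quantiles at 0.2 and 0.8.
Posterior mean ≈ 3.695, SD ≈ 0.726; a Normal approximation gives roughly [3.084, 4.306].
Exact: lower = 3.074; upper = 4.288.

[3.074, 4.288]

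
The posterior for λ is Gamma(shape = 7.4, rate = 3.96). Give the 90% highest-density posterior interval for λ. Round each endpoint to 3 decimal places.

The posterior is unimodal and skewed, so the HPD interval has equal density at both endpoints and is the shortest 90% interval.
Solving f(0.771) = f(2.926) with F(2.926) − F(0.771) = 0.90 gives [0.771, 2.926].
For comparison, the equal-tailed interval is [0.899, 3.123]; the HPD is narrower and shifted toward the mode.

[0.771, 2.926]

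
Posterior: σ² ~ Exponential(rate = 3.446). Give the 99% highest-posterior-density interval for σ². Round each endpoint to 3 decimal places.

The exponential density is strictly decreasing on [0, ∞), so the HPD interval is anchored at 0: [0, q] with P(σ² ≤ q) = 0.99.
q = −ln(1 − 0.99) / 3.446 = 4.6052 / 3.446 = 1.336.

[0.000, 1.336]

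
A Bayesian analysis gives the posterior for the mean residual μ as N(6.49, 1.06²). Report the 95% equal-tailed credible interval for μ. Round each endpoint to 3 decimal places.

[4.412, 8.568]

The posterior is symmetric, so the 95% equal-tailed interval is μ = 6.49 ± z·1.06 with z = 1.960.
Half-width: 1.960 × 1.06 = 2.078.
6.49 − 2.078 = 4.412; 6.49 + 2.078 = 8.568.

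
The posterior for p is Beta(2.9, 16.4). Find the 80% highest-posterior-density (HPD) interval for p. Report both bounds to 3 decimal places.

[0.039, 0.228]

The posterior is unimodal and skewed, so the HPD interval has equal density at both endpoints and is the shortest 80% interval.
Solving f(0.039) = f(0.228) with F(0.228) − F(0.039) = 0.80 gives [0.039, 0.228].
For comparison, the equal-tailed interval is [0.058, 0.259]; the HPD is narrower and shifted toward the mode.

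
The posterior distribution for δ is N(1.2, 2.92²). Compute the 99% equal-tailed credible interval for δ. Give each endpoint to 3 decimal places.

[-6.321, 8.721]

The posterior is symmetric, so the 99% equal-tailed interval is δ = 1.2 ± z·2.92 with z = 2.576.
Half-width: 2.576 × 2.92 = 7.521.
1.2 − 7.521 = -6.321; 1.2 + 7.521 = 8.721.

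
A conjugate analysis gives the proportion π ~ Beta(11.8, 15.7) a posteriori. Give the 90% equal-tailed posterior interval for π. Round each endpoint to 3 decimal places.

[0.279, 0.585]

Posterior: Beta(11.8, 15.7).
Equal-tailed 90% interval: the 0.05 and 0.95 quantiles of Beta(11.8, 15.7).
Posterior mean ≈ 0.429, SD ≈ 0.093; a Normal approximation gives roughly [0.277, 0.582].
Exact: F⁻¹(0.05) = 0.279; F⁻¹(0.95) = 0.585.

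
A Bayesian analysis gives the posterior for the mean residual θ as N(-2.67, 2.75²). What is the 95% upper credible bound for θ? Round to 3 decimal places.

Need U with P(θ ≤ U) = 0.95: U = -2.67 + z_{0.05}·2.75.
z = 1.645; U = -2.67 + 1.645 × 2.75 = 1.853.

1.853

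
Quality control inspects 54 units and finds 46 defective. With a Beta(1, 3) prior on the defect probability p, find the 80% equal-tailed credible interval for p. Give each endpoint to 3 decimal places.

[0.743, 0.873]

Posterior: Beta(1+46, 3+8) = Beta(47, 11).
Equal-tailed 80% interval: the 0.1 and 0.9 quantiles of Beta(47, 11).
Posterior mean ≈ 0.810, SD ≈ 0.051; a Normal approximation gives roughly [0.745, 0.876].
Exact: F⁻¹(0.1) = 0.743; F⁻¹(0.9) = 0.873.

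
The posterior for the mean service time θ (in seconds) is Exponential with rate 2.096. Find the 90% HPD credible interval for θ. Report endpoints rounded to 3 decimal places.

[0.000, 1.099]

The exponential density is strictly decreasing on [0, ∞), so the HPD interval is anchored at 0: [0, q] with P(θ ≤ q) = 0.90.
q = −ln(1 − 0.90) / 2.096 = 2.3026 / 2.096 = 1.099.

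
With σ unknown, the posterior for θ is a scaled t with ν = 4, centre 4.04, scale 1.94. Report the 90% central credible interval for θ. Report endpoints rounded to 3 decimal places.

The t_4 distribution is symmetric; the 90% interval is 4.04 ± t·1.94 with t_{0.95,4} = 2.132.
Half-width: 2.132 × 1.94 = 4.136.
4.04 − 4.136 = -0.096; 4.04 + 4.136 = 8.176.

[-0.096, 8.176]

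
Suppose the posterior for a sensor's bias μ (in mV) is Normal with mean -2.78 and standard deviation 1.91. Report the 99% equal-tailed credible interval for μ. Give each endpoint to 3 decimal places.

The posterior is symmetric, so the 99% equal-tailed interval is μ = -2.78 ± z·1.91 with z = 2.576.
Half-width: 2.576 × 1.91 = 4.920.
-2.78 − 4.920 = -7.700; -2.78 + 4.920 = 2.140.

[-7.700, 2.140]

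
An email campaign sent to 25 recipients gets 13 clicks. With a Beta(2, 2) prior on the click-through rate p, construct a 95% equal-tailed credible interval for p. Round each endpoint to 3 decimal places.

Posterior: Beta(2+13, 2+12) = Beta(15, 14).
Equal-tailed 95% interval: the 0.025 and 0.975 quantiles of Beta(15, 14).
Posterior mean ≈ 0.517, SD ≈ 0.091; a Normal approximation gives roughly [0.338, 0.696].
Exact: F⁻¹(0.025) = 0.339; F⁻¹(0.975) = 0.694.

[0.339, 0.694]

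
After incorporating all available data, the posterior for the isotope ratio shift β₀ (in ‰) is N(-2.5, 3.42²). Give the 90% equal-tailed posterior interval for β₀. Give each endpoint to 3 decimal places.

[-8.125, 3.125]

The posterior is symmetric, so the 90% equal-tailed interval is β₀ = -2.5 ± z·3.42 with z = 1.645.
Half-width: 1.645 × 3.42 = 5.625.
-2.5 − 5.625 = -8.125; -2.5 + 5.625 = 3.125.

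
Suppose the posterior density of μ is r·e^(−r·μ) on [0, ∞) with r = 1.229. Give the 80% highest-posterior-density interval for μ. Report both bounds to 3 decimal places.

[0.000, 1.310]

The exponential density is strictly decreasing on [0, ∞), so the HPD interval is anchored at 0: [0, q] with P(μ ≤ q) = 0.80.
q = −ln(1 − 0.80) / 1.229 = 1.6094 / 1.229 = 1.310.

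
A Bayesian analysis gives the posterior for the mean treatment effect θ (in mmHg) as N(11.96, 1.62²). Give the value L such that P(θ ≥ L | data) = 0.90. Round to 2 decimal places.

9.88

Need L with P(θ ≥ L) = 0.90: L = 11.96 − z_{0.1}·1.62.
z = 1.282; L = 11.96 − 1.282 × 1.62 = 9.88.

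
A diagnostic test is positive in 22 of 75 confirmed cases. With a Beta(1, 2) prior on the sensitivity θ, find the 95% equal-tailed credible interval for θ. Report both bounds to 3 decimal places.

[0.200, 0.400]

Posterior: Beta(1+22, 2+53) = Beta(23, 55).
Equal-tailed 95% interval: the 0.025 and 0.975 quantiles of Beta(23, 55).
Posterior mean ≈ 0.295, SD ≈ 0.051; a Normal approximation gives roughly [0.194, 0.395].
Exact: F⁻¹(0.025) = 0.200; F⁻¹(0.975) = 0.400.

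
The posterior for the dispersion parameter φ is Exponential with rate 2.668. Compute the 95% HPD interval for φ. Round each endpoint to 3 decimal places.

The exponential density is strictly decreasing on [0, ∞), so the HPD interval is anchored at 0: [0, q] with P(φ ≤ q) = 0.95.
q = −ln(1 − 0.95) / 2.668 = 2.9957 / 2.668 = 1.123.

[0.000, 1.123]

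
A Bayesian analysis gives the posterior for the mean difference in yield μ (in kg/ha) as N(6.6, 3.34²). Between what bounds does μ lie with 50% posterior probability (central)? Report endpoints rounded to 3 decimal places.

The posterior is symmetric, so the 50% equal-tailed interval is μ = 6.6 ± z·3.34 with z = 0.674.
Half-width: 0.674 × 3.34 = 2.253.
6.6 − 2.253 = 4.347; 6.6 + 2.253 = 8.853.

[4.347, 8.853]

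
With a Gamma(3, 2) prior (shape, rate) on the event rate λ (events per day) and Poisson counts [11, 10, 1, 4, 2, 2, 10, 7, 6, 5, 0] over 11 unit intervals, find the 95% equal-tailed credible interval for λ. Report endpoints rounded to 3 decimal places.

Posterior: Gamma(3+58, 2+11) = Gamma(61, 13) (shape, rate).
Equal-tailed 95% interval: Gamma(61, 13) quantiles at 0.025 and 0.975.
Posterior mean ≈ 4.692, SD ≈ 0.601; a Normal approximation gives roughly [3.515, 5.870].
Exact: lower = 3.589; upper = 5.941.

[3.589, 5.941]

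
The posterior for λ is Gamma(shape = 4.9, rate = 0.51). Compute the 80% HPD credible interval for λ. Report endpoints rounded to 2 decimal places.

The posterior is unimodal and skewed, so the HPD interval has equal density at both endpoints and is the shortest 80% interval.
Solving f(3.63) = f(13.89) with F(13.89) − F(3.63) = 0.80 gives [3.63, 13.89].
For comparison, the equal-tailed interval is [4.63, 15.42]; the HPD is narrower and shifted toward the mode.

[3.63, 13.89]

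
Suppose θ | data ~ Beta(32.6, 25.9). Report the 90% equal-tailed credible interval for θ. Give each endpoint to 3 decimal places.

Posterior: Beta(32.6, 25.9).
Equal-tailed 90% interval: the 0.05 and 0.95 quantiles of Beta(32.6, 25.9).
Posterior mean ≈ 0.557, SD ≈ 0.064; a Normal approximation gives roughly [0.451, 0.663].
Exact: F⁻¹(0.05) = 0.450; F⁻¹(0.95) = 0.662.

[0.450, 0.662]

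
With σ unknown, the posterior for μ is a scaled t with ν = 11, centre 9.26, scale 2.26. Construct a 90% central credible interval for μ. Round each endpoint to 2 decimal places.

[5.20, 13.32]

The t_11 distribution is symmetric; the 90% interval is 9.26 ± t·2.26 with t_{0.95,11} = 1.796.
Half-width: 1.796 × 2.26 = 4.06.
9.26 − 4.06 = 5.20; 9.26 + 4.06 = 13.32.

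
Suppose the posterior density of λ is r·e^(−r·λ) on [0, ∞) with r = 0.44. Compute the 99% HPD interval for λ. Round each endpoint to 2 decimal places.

[0.00, 10.47]

The exponential density is strictly decreasing on [0, ∞), so the HPD interval is anchored at 0: [0, q] with P(λ ≤ q) = 0.99.
q = −ln(1 − 0.99) / 0.44 = 4.6052 / 0.44 = 10.47.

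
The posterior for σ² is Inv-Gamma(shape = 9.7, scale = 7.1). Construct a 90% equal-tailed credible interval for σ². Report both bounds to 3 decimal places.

Inverse-Gamma(9.7, 7.1) quantiles: F⁻¹(0.05) and F⁻¹(0.95).
Equivalently, 1/σ² ~ Gamma(9.7, rate = 7.1); invert its 0.95 and 0.05 quantiles.
Posterior mean ≈ 0.816, SD ≈ 0.294; a Normal approximation gives roughly [0.332, 1.300].
Exact: lower = 0.463; upper = 1.364.

[0.463, 1.364]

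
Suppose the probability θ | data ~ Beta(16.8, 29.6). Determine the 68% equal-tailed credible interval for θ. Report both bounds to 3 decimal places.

[0.292, 0.432]

Posterior: Beta(16.8, 29.6).
Equal-tailed 68% interval: the 0.16 and 0.84 quantiles of Beta(16.8, 29.6).
Posterior mean ≈ 0.362, SD ≈ 0.070; a Normal approximation gives roughly [0.293, 0.431].
Exact: F⁻¹(0.16) = 0.292; F⁻¹(0.84) = 0.432.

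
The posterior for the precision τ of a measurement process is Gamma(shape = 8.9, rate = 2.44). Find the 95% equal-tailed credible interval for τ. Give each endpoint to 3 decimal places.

[1.659, 6.406]

Posterior: Gamma(shape 8.9, rate 2.44).
Equal-tailed 95% interval: Gamma(8.9, 2.44) quantiles at 0.025 and 0.975.
Posterior mean ≈ 3.648, SD ≈ 1.223; a Normal approximation gives roughly [1.251, 6.044].
Exact: lower = 1.659; upper = 6.406.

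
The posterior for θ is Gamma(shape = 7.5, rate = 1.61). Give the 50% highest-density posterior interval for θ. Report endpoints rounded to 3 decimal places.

The posterior is unimodal and skewed, so the HPD interval has equal density at both endpoints and is the shortest 50% interval.
Solving f(3.050) = f(5.218) with F(5.218) − F(3.050) = 0.50 gives [3.050, 5.218].
For comparison, the equal-tailed interval is [3.427, 5.666]; the HPD is narrower and shifted toward the mode.

[3.050, 5.218]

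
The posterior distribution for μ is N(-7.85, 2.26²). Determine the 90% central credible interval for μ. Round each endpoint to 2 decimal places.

[-11.57, -4.13]

The posterior is symmetric, so the 90% equal-tailed interval is μ = -7.85 ± z·2.26 with z = 1.645.
Half-width: 1.645 × 2.26 = 3.72.
-7.85 − 3.72 = -11.57; -7.85 + 3.72 = -4.13.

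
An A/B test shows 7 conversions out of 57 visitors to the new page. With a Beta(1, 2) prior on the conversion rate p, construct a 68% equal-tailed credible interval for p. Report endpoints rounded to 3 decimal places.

[0.090, 0.176]

Posterior: Beta(1+7, 2+50) = Beta(8, 52).
Equal-tailed 68% interval: the 0.16 and 0.84 quantiles of Beta(8, 52).
Posterior mean ≈ 0.133, SD ≈ 0.044; a Normal approximation gives roughly [0.090, 0.177].
Exact: F⁻¹(0.16) = 0.090; F⁻¹(0.84) = 0.176.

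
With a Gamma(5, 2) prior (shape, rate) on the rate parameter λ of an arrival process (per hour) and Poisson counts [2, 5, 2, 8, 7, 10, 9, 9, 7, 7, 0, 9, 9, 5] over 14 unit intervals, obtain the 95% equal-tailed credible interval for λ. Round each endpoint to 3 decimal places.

Posterior: Gamma(5+89, 2+14) = Gamma(94, 16) (shape, rate).
Equal-tailed 95% interval: Gamma(94, 16) quantiles at 0.025 and 0.975.
Posterior mean ≈ 5.875, SD ≈ 0.606; a Normal approximation gives roughly [4.687, 7.063].
Exact: lower = 4.748; upper = 7.121.

[4.748, 7.121]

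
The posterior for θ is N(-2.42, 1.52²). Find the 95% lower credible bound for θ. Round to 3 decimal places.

-4.920

Need L with P(θ ≥ L) = 0.95: L = -2.42 − z_{0.05}·1.52.
z = 1.645; L = -2.42 − 1.645 × 1.52 = -4.920.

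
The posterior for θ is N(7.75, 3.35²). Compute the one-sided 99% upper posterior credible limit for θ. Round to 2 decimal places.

15.54

Need U with P(θ ≤ U) = 0.99: U = 7.75 + z_{0.01}·3.35.
z = 2.326; U = 7.75 + 2.326 × 3.35 = 15.54.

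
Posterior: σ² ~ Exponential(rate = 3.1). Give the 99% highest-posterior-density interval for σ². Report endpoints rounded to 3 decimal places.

[0.000, 1.486]

The exponential density is strictly decreasing on [0, ∞), so the HPD interval is anchored at 0: [0, q] with P(σ² ≤ q) = 0.99.
q = −ln(1 − 0.99) / 3.1 = 4.6052 / 3.1 = 1.486.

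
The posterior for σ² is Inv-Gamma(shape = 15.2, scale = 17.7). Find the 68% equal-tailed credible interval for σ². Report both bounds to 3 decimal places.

[0.930, 1.558]

Inverse-Gamma(15.2, 17.7) quantiles: F⁻¹(0.16) and F⁻¹(0.84).
Equivalently, 1/σ² ~ Gamma(15.2, rate = 17.7); invert its 0.84 and 0.16 quantiles.
Posterior mean ≈ 1.246, SD ≈ 0.343; a Normal approximation gives roughly [0.905, 1.588].
Exact: lower = 0.930; upper = 1.558.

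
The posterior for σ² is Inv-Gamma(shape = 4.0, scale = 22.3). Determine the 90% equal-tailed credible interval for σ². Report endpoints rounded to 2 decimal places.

Inverse-Gamma(4.0, 22.3) quantiles: F⁻¹(0.05) and F⁻¹(0.95).
Equivalently, 1/σ² ~ Gamma(4.0, rate = 22.3); invert its 0.95 and 0.05 quantiles.
Posterior mean ≈ 7.43, SD ≈ 5.26; a Normal approximation gives roughly [-1.21, 16.08].
Exact: lower = 2.88; upper = 16.32.

[2.88, 16.32]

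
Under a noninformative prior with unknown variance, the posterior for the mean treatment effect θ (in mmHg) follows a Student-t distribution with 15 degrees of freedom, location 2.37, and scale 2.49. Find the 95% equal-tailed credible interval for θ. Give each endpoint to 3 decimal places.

[-2.937, 7.677]

The t_15 distribution is symmetric; the 95% interval is 2.37 ± t·2.49 with t_{0.975,15} = 2.131.
Half-width: 2.131 × 2.49 = 5.307.
2.37 − 5.307 = -2.937; 2.37 + 5.307 = 7.677.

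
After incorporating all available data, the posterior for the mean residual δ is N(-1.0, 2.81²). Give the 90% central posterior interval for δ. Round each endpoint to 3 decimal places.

The posterior is symmetric, so the 90% equal-tailed interval is δ = -1.0 ± z·2.81 with z = 1.645.
Half-width: 1.645 × 2.81 = 4.622.
-1.0 − 4.622 = -5.622; -1.0 + 4.622 = 3.622.

[-5.622, 3.622]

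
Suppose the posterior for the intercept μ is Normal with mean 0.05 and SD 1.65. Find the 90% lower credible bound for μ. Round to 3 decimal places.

Need L with P(μ ≥ L) = 0.90: L = 0.05 − z_{0.1}·1.65.
z = 1.282; L = 0.05 − 1.282 × 1.65 = -2.065.

-2.065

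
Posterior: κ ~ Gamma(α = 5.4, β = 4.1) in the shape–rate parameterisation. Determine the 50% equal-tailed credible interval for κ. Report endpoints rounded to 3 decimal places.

[0.904, 1.643]

Posterior: Gamma(shape 5.4, rate 4.1).
Equal-tailed 50% interval: Gamma(5.4, 4.1) quantiles at 0.25 and 0.75.
Posterior mean ≈ 1.317, SD ≈ 0.567; a Normal approximation gives roughly [0.935, 1.699].
Exact: lower = 0.904; upper = 1.643.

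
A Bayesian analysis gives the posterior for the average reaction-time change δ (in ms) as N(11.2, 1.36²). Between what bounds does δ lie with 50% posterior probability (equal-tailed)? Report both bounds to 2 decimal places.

The posterior is symmetric, so the 50% equal-tailed interval is δ = 11.2 ± z·1.36 with z = 0.674.
Half-width: 0.674 × 1.36 = 0.92.
11.2 − 0.92 = 10.28; 11.2 + 0.92 = 12.12.

[10.28, 12.12]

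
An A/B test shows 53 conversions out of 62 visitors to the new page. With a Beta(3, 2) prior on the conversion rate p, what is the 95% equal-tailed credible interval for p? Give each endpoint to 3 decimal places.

[0.739, 0.914]

Posterior: Beta(3+53, 2+9) = Beta(56, 11).
Equal-tailed 95% interval: the 0.025 and 0.975 quantiles of Beta(56, 11).
Posterior mean ≈ 0.836, SD ≈ 0.045; a Normal approximation gives roughly [0.748, 0.924].
Exact: F⁻¹(0.025) = 0.739; F⁻¹(0.975) = 0.914.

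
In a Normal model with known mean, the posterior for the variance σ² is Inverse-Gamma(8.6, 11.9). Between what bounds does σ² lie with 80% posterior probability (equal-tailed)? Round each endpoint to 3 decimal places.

[0.951, 2.324]

Inverse-Gamma(8.6, 11.9) quantiles: F⁻¹(0.1) and F⁻¹(0.9).
Equivalently, 1/σ² ~ Gamma(8.6, rate = 11.9); invert its 0.9 and 0.1 quantiles.
Posterior mean ≈ 1.566, SD ≈ 0.609; a Normal approximation gives roughly [0.785, 2.347].
Exact: lower = 0.951; upper = 2.324.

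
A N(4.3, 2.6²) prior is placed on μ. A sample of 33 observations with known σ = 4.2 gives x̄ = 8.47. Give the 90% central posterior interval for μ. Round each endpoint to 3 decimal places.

Posterior precision = 1/2.6² + 33/4.2² = 0.1479 + 1.8707 = 2.0187, so posterior SD = 0.7038.
Posterior mean = (4.3/2.6² + 33·8.47/4.2²) / 2.0187 = 8.1644.
Interval: 8.1644 ± 1.645 × 0.7038 → [7.007, 9.322].

[7.007, 9.322]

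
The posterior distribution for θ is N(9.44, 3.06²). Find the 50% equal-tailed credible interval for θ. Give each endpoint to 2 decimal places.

[7.38, 11.50]

The posterior is symmetric, so the 50% equal-tailed interval is θ = 9.44 ± z·3.06 with z = 0.674.
Half-width: 0.674 × 3.06 = 2.06.
9.44 − 2.06 = 7.38; 9.44 + 2.06 = 11.50.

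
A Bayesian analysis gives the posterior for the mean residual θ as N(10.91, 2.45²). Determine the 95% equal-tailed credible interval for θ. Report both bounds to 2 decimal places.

The posterior is symmetric, so the 95% equal-tailed interval is θ = 10.91 ± z·2.45 with z = 1.960.
Half-width: 1.960 × 2.45 = 4.80.
10.91 − 4.80 = 6.11; 10.91 + 4.80 = 15.71.

[6.11, 15.71]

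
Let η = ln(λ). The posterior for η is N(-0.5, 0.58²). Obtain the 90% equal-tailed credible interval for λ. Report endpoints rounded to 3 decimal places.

On the log scale the 90% interval is -0.5 ± 1.645 × 0.58 = [-1.4540, 0.4540].
Exponentiate: [e^-1.4540, e^0.4540] = [0.234, 1.575].

[0.234, 1.575]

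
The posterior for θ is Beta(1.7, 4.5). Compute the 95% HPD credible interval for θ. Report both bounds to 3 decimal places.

[0.007, 0.591]

The posterior is unimodal and skewed, so the HPD interval has equal density at both endpoints and is the shortest 95% interval.
Solving f(0.007) = f(0.591) with F(0.591) − F(0.007) = 0.95 gives [0.007, 0.591].
For comparison, the equal-tailed interval is [0.032, 0.650]; the HPD is narrower and shifted toward the mode.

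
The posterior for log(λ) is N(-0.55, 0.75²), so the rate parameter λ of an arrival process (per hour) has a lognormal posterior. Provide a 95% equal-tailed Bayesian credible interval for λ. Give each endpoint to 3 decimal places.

[0.133, 2.509]

On the log scale the 95% interval is -0.55 ± 1.960 × 0.75 = [-2.0200, 0.9200].
Exponentiate: [e^-2.0200, e^0.9200] = [0.133, 2.509].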